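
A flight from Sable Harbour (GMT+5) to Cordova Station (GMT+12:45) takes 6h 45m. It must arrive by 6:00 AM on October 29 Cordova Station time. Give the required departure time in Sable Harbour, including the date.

3:30 PM on October 28

Target arrival in UTC: 6:00 AM − 12:45 = 5:15 PM on Oct 28.
Subtract 6 hours and 45 minutes → departure 10:30 AM UTC on Oct 28.
Sable Harbour is UTC+5:00: 10:30 AM + 5:00 = 3:30 PM on Oct 28.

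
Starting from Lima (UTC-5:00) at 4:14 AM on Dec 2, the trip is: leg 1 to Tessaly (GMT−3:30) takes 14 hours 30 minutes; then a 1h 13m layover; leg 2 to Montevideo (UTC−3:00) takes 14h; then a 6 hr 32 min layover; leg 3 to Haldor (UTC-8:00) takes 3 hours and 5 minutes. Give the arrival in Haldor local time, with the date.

4:34 PM on Dec 3

Convert departure to UTC: 4:14 AM + 5:00 = 9:14 AM UTC on Dec 2.
Add 14 hours 30 minutes leg 1 → 11:44 PM UTC.
Add 1 hour and 13 minutes layover in Tessaly → 12:57 AM UTC (Dec 3).
Add 14 hours leg 2 → 2:57 PM UTC.
Add 6 hours and 32 minutes layover in Montevideo → 9:29 PM UTC.
Add 3 hours and 5 minutes leg 3 → 12:34 AM UTC (Dec 4).
Haldor is UTC−8:00, so local arrival = 12:34 AM − 8:00 = 4:34 PM on Dec 3.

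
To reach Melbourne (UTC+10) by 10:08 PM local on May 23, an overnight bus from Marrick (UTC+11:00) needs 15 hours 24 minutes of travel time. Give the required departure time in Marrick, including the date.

Target arrival in UTC: 10:08 PM − 10:00 = 12:08 PM on May 23.
Subtract 15 hours and 24 minutes → departure 8:44 PM UTC on May 22.
Marrick is UTC+11:00: 8:44 PM + 11:00 = 7:44 AM on May 23.

7:44 AM on May 23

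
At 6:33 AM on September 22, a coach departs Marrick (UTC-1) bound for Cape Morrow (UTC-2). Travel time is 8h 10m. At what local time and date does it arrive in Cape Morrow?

1:43 PM on Sep 22

Cape Morrow is 1:00 behind Marrick.
After 8 hours 10 minutes it is 2:43 PM in Marrick.
Shift by the zone difference: 2:43 PM − 1:00 = 1:43 PM on Sep 22 in Cape Morrow.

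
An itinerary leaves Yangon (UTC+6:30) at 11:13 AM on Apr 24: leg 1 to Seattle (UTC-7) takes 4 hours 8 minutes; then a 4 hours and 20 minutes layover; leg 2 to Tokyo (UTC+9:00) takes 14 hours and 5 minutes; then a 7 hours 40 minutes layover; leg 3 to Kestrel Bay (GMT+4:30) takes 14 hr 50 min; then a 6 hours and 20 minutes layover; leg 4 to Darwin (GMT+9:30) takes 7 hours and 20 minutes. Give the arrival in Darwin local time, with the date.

Convert departure to UTC: 11:13 AM − 6:30 = 4:43 AM UTC on Apr 24.
Add 4 hours and 8 minutes leg 1 → 8:51 AM UTC.
Add 4 hours and 20 minutes layover in Seattle → 1:11 PM UTC.
Add 14 hours and 5 minutes leg 2 → 3:16 AM UTC (Apr 25).
Add 7 hours and 40 minutes layover in Tokyo → 10:56 AM UTC.
Add 14 hours 50 minutes leg 3 → 1:46 AM UTC (Apr 26).
Add 6 hours 20 minutes layover in Kestrel Bay → 8:06 AM UTC.
Add 7 hours and 20 minutes leg 4 → 3:26 PM UTC.
Darwin is UTC+9:30, so local arrival = 3:26 PM + 9:30 = 12:56 AM on Apr 27.

12:56 AM on April 27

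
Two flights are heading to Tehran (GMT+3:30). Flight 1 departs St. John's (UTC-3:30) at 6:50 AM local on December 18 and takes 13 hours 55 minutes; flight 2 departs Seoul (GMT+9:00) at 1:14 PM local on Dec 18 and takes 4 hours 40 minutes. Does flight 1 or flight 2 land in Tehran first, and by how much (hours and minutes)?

the second, by 15 hours 21 minutes

Flight 1 in UTC: 6:50 AM + 3:30 = 10:20 AM on Dec 18.
+13 hours 55 minutes → arrive 12:15 AM UTC on Dec 19.
Flight 2 in UTC: 1:14 PM − 9:00 = 4:14 AM on Dec 18.
+4 hours 40 minutes → arrive 8:54 AM UTC on Dec 18.
Flight 2 lands earlier by 15 hours 21 minutes.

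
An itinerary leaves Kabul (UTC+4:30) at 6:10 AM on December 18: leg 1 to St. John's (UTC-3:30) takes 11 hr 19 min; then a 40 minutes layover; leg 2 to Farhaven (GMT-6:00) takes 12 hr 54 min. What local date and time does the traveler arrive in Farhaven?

8:33 PM on Dec 18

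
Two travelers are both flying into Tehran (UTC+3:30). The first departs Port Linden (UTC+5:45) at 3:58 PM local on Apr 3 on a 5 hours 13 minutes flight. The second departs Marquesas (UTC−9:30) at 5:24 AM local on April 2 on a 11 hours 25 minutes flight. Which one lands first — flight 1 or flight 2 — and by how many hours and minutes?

the second, by 13 hours 7 minutes

Flight 1 in UTC: 3:58 PM − 5:45 = 10:13 AM on Apr 3.
+5 hours and 13 minutes → arrive 3:26 PM UTC on Apr 3.
Flight 2 in UTC: 5:24 AM + 9:30 = 2:54 PM on Apr 2.
+11 hours 25 minutes → arrive 2:19 AM UTC on Apr 3.
Flight 2 lands earlier by 13 hours 7 minutes.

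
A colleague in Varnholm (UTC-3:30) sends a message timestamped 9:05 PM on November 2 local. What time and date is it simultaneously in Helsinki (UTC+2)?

In UTC: 9:05 PM + 3:30 = 12:35 AM on Nov 3.
Helsinki is UTC+2:00: 12:35 AM + 2:00 = 2:35 AM on Nov 3.

2:35 AM on November 3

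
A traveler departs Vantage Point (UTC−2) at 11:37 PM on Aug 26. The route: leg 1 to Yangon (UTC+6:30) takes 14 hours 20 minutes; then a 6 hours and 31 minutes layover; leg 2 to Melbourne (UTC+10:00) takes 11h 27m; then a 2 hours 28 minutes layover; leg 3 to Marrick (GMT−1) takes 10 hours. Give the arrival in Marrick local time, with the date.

Convert departure to UTC: 11:37 PM + 2:00 = 1:37 AM UTC on Aug 27.
Add 14 hours and 20 minutes leg 1 → 3:57 PM UTC.
Add 6 hours and 31 minutes layover in Yangon → 10:28 PM UTC.
Add 11 hours and 27 minutes leg 2 → 9:55 AM UTC (Aug 28).
Add 2 hours 28 minutes layover in Melbourne → 12:23 PM UTC.
Add 10 hours leg 3 → 10:23 PM UTC.
Marrick is UTC−1:00, so local arrival = 10:23 PM − 1:00 = 9:23 PM on Aug 28.

9:23 PM on Aug 28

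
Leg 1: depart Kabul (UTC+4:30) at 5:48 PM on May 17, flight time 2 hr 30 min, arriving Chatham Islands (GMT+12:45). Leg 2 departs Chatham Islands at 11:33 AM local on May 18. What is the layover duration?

Convert departure to UTC: 5:48 PM − 4:30 = 1:18 PM UTC on May 17.
Add 2 hours 30 minutes flight time → 3:48 PM UTC.
Chatham Islands is UTC+12:45, so local arrival = 3:48 PM + 12:45 = 4:33 AM on May 18.
Layover = 11:33 AM − 4:33 AM = 7 hours.

7 hours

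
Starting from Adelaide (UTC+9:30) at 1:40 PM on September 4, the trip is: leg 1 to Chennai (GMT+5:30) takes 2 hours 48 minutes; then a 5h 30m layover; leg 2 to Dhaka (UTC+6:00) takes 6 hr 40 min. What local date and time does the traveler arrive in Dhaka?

Convert departure to UTC: 1:40 PM − 9:30 = 4:10 AM UTC on Sep 4.
Add 2 hours and 48 minutes leg 1 → 6:58 AM UTC.
Add 5 hours 30 minutes layover in Chennai → 12:28 PM UTC.
Add 6 hours and 40 minutes leg 2 → 7:08 PM UTC.
Dhaka is UTC+6:00, so local arrival = 7:08 PM + 6:00 = 1:08 AM on Sep 5.

1:08 AM on September 5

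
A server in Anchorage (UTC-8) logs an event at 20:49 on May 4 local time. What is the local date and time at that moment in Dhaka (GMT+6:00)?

10:49 on May 5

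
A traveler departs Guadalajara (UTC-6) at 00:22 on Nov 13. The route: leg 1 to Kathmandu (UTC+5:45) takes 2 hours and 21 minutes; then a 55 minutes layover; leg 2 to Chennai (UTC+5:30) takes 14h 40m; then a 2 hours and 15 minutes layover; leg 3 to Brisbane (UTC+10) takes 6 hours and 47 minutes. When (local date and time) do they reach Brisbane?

Convert departure to UTC: 00:22 + 6:00 = 06:22 UTC on Nov 13.
Add 2 hours 21 minutes leg 1 → 08:43 UTC.
Add 55 minutes layover in Kathmandu → 09:38 UTC.
Add 14 hours and 40 minutes leg 2 → 00:18 UTC (Nov 14).
Add 2 hours 15 minutes layover in Chennai → 02:33 UTC.
Add 6 hours and 47 minutes leg 3 → 09:20 UTC.
Brisbane is UTC+10:00, so local arrival = 09:20 + 10:00 = 19:20 on Nov 14.

19:20 on Nov 14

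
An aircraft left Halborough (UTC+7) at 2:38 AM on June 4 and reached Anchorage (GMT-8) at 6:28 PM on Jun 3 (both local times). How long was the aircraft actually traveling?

Departure in UTC: 2:38 AM − 7:00 = 7:38 PM on Jun 3.
Arrival in UTC: 6:28 PM + 8:00 = 2:28 AM on Jun 4.
Elapsed = 2:28 AM − 7:38 PM (+1 day) = 6 hours 50 minutes.

6 hours 50 minutes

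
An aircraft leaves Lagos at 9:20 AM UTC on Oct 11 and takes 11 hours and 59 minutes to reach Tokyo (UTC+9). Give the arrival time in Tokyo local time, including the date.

6:19 AM on October 12

Departure is given in UTC: 9:20 AM on Oct 11.
Add 11 hours 59 minutes → 9:19 PM UTC.
Tokyo is UTC+9:00: 9:19 PM + 9:00 = 6:19 AM on Oct 12.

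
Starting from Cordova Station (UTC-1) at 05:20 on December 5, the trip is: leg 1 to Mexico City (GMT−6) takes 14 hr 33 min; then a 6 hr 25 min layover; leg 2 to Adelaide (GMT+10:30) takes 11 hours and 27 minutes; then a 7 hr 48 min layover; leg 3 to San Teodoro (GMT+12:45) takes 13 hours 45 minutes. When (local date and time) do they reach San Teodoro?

Convert departure to UTC: 05:20 + 1:00 = 06:20 UTC on Dec 5.
Add 14 hours and 33 minutes leg 1 → 20:53 UTC.
Add 6 hours and 25 minutes layover in Mexico City → 03:18 UTC (Dec 6).
Add 11 hours 27 minutes leg 2 → 14:45 UTC.
Add 7 hours 48 minutes layover in Adelaide → 22:33 UTC.
Add 13 hours 45 minutes leg 3 → 12:18 UTC (Dec 7).
San Teodoro is UTC+12:45, so local arrival = 12:18 + 12:45 = 01:03 on Dec 8.

01:03 on December 8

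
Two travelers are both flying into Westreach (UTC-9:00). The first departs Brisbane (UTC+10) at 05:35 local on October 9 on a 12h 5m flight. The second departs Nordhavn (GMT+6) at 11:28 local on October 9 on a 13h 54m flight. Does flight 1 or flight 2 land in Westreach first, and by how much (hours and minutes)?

Flight 1 in UTC: 05:35 − 10:00 = 19:35 on Oct 8.
+12 hours and 5 minutes → arrive 07:40 UTC on Oct 9.
Flight 2 in UTC: 11:28 − 6:00 = 05:28 on Oct 9.
+13 hours and 54 minutes → arrive 19:22 UTC on Oct 9.
Flight 1 lands earlier by 11 hours 42 minutes.

the first, by 11 hours 42 minutes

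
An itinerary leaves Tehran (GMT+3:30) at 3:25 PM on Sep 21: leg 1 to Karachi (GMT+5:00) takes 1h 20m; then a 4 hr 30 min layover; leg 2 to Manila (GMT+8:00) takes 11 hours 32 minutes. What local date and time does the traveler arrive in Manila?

1:17 PM on Sep 22

Convert departure to UTC: 3:25 PM − 3:30 = 11:55 AM UTC on Sep 21.
Add 1 hour 20 minutes leg 1 → 1:15 PM UTC.
Add 4 hours 30 minutes layover in Karachi → 5:45 PM UTC.
Add 11 hours and 32 minutes leg 2 → 5:17 AM UTC (Sep 22).
Manila is UTC+8:00, so local arrival = 5:17 AM + 8:00 = 1:17 PM on Sep 22.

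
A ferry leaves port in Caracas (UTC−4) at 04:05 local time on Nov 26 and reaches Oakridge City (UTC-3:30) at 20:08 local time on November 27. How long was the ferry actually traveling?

Departure in UTC: 04:05 + 4:00 = 08:05 on Nov 26.
Arrival in UTC: 20:08 + 3:30 = 23:38 on Nov 27.
Elapsed = 23:38 − 08:05 (+1 day) = 39 hours 33 minutes.

39 hours 33 minutes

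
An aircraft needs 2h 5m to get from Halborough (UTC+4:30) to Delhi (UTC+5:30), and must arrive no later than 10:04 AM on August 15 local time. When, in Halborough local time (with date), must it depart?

6:59 AM on August 15

Target arrival in UTC: 10:04 AM − 5:30 = 4:34 AM on Aug 15.
Subtract 2 hours and 5 minutes → departure 2:29 AM UTC on Aug 15.
Halborough is UTC+4:30: 2:29 AM + 4:30 = 6:59 AM on Aug 15.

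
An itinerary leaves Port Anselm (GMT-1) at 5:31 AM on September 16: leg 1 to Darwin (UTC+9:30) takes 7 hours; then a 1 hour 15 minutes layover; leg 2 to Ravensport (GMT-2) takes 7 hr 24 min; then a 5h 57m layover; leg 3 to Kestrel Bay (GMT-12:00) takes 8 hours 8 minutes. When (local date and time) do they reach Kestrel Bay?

12:15 AM on September 17

Convert departure to UTC: 5:31 AM + 1:00 = 6:31 AM UTC on Sep 16.
Add 7 hours leg 1 → 1:31 PM UTC.
Add 1 hour 15 minutes layover in Darwin → 2:46 PM UTC.
Add 7 hours and 24 minutes leg 2 → 10:10 PM UTC.
Add 5 hours 57 minutes layover in Ravensport → 4:07 AM UTC (Sep 17).
Add 8 hours 8 minutes leg 3 → 12:15 PM UTC.
Kestrel Bay is UTC−12:00, so local arrival = 12:15 PM − 12:00 = 12:15 AM on Sep 17.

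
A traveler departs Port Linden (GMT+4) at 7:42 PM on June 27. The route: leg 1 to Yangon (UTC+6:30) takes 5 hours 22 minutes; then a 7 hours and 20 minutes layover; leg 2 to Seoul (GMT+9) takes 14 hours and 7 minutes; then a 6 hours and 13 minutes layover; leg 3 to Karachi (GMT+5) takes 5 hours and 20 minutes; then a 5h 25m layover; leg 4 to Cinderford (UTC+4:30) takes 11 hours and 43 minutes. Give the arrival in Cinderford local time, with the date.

Convert departure to UTC: 7:42 PM − 4:00 = 3:42 PM UTC on Jun 27.
Add 5 hours and 22 minutes leg 1 → 9:04 PM UTC.
Add 7 hours 20 minutes layover in Yangon → 4:24 AM UTC (Jun 28).
Add 14 hours 7 minutes leg 2 → 6:31 PM UTC.
Add 6 hours and 13 minutes layover in Seoul → 12:44 AM UTC (Jun 29).
Add 5 hours and 20 minutes leg 3 → 6:04 AM UTC.
Add 5 hours 25 minutes layover in Karachi → 11:29 AM UTC.
Add 11 hours and 43 minutes leg 4 → 11:12 PM UTC.
Cinderford is UTC+4:30, so local arrival = 11:12 PM + 4:30 = 3:42 AM on Jun 30.

3:42 AM on June 30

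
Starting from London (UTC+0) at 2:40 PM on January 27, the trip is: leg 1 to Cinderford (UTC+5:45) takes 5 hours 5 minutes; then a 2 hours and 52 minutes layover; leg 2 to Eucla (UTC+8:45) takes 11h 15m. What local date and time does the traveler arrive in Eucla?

London is at UTC+0, so departure is already 2:40 PM UTC on Jan 27.
Add 5 hours 5 minutes leg 1 → 7:45 PM UTC.
Add 2 hours 52 minutes layover in Cinderford → 10:37 PM UTC.
Add 11 hours and 15 minutes leg 2 → 9:52 AM UTC (Jan 28).
Eucla is UTC+8:45, so local arrival = 9:52 AM + 8:45 = 6:37 PM on Jan 28.

6:37 PM on January 28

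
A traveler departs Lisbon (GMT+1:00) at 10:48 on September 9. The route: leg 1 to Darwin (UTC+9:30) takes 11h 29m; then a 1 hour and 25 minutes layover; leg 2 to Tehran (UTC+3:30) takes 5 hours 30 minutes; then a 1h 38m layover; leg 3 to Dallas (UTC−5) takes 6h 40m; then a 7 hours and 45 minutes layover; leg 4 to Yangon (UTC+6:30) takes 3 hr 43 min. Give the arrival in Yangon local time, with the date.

06:28 on Sep 11

Convert departure to UTC: 10:48 − 1:00 = 09:48 UTC on Sep 9.
Add 11 hours 29 minutes leg 1 → 21:17 UTC.
Add 1 hour and 25 minutes layover in Darwin → 22:42 UTC.
Add 5 hours 30 minutes leg 2 → 04:12 UTC (Sep 10).
Add 1 hour and 38 minutes layover in Tehran → 05:50 UTC.
Add 6 hours 40 minutes leg 3 → 12:30 UTC.
Add 7 hours 45 minutes layover in Dallas → 20:15 UTC.
Add 3 hours and 43 minutes leg 4 → 23:58 UTC.
Yangon is UTC+6:30, so local arrival = 23:58 + 6:30 = 06:28 on Sep 11.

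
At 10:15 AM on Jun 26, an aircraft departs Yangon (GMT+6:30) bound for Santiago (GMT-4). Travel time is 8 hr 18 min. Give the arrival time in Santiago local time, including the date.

8:03 AM on June 26

Santiago is 10:30 behind Yangon.
After 8 hours 18 minutes it is 6:33 PM in Yangon.
Shift by the zone difference: 6:33 PM − 10:30 = 8:03 AM on Jun 26 in Santiago.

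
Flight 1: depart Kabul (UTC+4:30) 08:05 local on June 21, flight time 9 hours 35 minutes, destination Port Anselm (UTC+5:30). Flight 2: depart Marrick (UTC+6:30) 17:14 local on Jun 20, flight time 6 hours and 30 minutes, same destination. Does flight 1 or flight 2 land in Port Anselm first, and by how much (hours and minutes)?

the second, by 19 hours 56 minutes

Flight 1 in UTC: 08:05 − 4:30 = 03:35 on Jun 21.
+9 hours and 35 minutes → arrive 13:10 UTC on Jun 21.
Flight 2 in UTC: 17:14 − 6:30 = 10:44 on Jun 20.
+6 hours 30 minutes → arrive 17:14 UTC on Jun 20.
Flight 2 lands earlier by 19 hours 56 minutes.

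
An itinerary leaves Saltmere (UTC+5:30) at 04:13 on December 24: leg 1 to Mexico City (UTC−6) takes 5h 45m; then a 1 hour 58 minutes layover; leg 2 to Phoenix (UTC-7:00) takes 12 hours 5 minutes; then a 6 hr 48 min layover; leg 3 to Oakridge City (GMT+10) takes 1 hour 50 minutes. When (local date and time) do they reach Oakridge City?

13:09 on December 25

Convert departure to UTC: 04:13 − 5:30 = 22:43 UTC on Dec 23.
Add 5 hours and 45 minutes leg 1 → 04:28 UTC (Dec 24).
Add 1 hour 58 minutes layover in Mexico City → 06:26 UTC.
Add 12 hours and 5 minutes leg 2 → 18:31 UTC.
Add 6 hours and 48 minutes layover in Phoenix → 01:19 UTC (Dec 25).
Add 1 hour 50 minutes leg 3 → 03:09 UTC.
Oakridge City is UTC+10:00, so local arrival = 03:09 + 10:00 = 13:09 on Dec 25.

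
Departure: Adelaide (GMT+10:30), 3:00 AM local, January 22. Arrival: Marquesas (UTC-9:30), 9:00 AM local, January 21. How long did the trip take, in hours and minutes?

Departure in UTC: 3:00 AM − 10:30 = 4:30 PM on Jan 21.
Arrival in UTC: 9:00 AM + 9:30 = 6:30 PM on Jan 21.
Elapsed = 6:30 PM − 4:30 PM = 2 hours.

2 hours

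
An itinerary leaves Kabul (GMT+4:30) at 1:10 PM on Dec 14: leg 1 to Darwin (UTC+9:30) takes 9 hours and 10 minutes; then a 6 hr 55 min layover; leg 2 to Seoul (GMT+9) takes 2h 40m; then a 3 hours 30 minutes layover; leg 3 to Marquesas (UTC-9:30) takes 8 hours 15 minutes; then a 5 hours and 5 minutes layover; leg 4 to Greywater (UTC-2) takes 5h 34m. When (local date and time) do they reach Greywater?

Convert departure to UTC: 1:10 PM − 4:30 = 8:40 AM UTC on Dec 14.
Add 9 hours 10 minutes leg 1 → 5:50 PM UTC.
Add 6 hours 55 minutes layover in Darwin → 12:45 AM UTC (Dec 15).
Add 2 hours 40 minutes leg 2 → 3:25 AM UTC.
Add 3 hours 30 minutes layover in Seoul → 6:55 AM UTC.
Add 8 hours 15 minutes leg 3 → 3:10 PM UTC.
Add 5 hours 5 minutes layover in Marquesas → 8:15 PM UTC.
Add 5 hours and 34 minutes leg 4 → 1:49 AM UTC (Dec 16).
Greywater is UTC−2:00, so local arrival = 1:49 AM − 2:00 = 11:49 PM on Dec 15.

11:49 PM on December 15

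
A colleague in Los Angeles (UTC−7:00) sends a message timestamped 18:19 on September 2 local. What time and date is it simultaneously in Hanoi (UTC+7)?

08:19 on Sep 3

Hanoi is 14:00 ahead of Los Angeles.
Shift by the zone difference: 18:19 + 14:00 = 08:19 on Sep 3 in Hanoi.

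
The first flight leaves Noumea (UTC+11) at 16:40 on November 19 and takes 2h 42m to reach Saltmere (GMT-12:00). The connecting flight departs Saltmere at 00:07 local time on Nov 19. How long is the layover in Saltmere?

Convert departure to UTC: 16:40 − 11:00 = 05:40 UTC on Nov 19.
Add 2 hours 42 minutes flight time → 08:22 UTC.
Saltmere is UTC−12:00, so local arrival = 08:22 − 12:00 = 20:22 on Nov 18.
Layover = 00:07 − 20:22 (+1 day) = 3 hours 45 minutes.

3 hours 45 minutes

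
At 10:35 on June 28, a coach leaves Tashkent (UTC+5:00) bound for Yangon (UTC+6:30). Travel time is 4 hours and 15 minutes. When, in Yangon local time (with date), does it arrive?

Convert departure to UTC: 10:35 − 5:00 = 05:35 UTC on Jun 28.
Add 4 hours and 15 minutes travel time → 09:50 UTC.
Yangon is UTC+6:30, so local arrival = 09:50 + 6:30 = 16:20 on Jun 28.

16:20 on June 28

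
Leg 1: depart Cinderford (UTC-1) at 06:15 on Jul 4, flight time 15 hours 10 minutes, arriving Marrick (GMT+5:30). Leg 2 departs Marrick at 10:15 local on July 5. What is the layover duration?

6 hours 20 minutes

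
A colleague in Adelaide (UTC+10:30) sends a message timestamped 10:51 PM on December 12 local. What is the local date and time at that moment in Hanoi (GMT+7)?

In UTC: 10:51 PM − 10:30 = 12:21 PM on Dec 12.
Hanoi is UTC+7:00: 12:21 PM + 7:00 = 7:21 PM on Dec 12.

7:21 PM on Dec 12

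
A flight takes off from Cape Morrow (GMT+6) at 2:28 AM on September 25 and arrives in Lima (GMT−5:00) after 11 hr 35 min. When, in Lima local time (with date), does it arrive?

Convert departure to UTC: 2:28 AM − 6:00 = 8:28 PM UTC on Sep 24.
Add 11 hours and 35 minutes travel time → 8:03 AM UTC (Sep 25).
Lima is UTC−5:00, so local arrival = 8:03 AM − 5:00 = 3:03 AM on Sep 25.

3:03 AM on Sep 25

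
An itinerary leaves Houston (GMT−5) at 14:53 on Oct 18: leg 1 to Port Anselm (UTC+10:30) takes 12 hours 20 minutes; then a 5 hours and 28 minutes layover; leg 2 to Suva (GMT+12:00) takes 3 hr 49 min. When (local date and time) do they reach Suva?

05:30 on Oct 20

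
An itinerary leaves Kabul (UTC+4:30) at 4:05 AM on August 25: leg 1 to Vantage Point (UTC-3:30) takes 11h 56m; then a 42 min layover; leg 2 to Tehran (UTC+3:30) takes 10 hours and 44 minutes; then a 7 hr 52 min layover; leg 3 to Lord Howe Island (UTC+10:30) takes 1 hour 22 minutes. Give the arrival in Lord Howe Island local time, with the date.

Convert departure to UTC: 4:05 AM − 4:30 = 11:35 PM UTC on Aug 24.
Add 11 hours 56 minutes leg 1 → 11:31 AM UTC (Aug 25).
Add 42 minutes layover in Vantage Point → 12:13 PM UTC.
Add 10 hours 44 minutes leg 2 → 10:57 PM UTC.
Add 7 hours and 52 minutes layover in Tehran → 6:49 AM UTC (Aug 26).
Add 1 hour and 22 minutes leg 3 → 8:11 AM UTC.
Lord Howe Island is UTC+10:30, so local arrival = 8:11 AM + 10:30 = 6:41 PM on Aug 26.

6:41 PM on August 26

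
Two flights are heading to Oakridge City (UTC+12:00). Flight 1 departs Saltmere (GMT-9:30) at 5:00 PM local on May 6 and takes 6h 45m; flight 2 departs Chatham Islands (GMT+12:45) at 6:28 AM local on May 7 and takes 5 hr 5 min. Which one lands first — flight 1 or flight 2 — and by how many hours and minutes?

Flight 1 in UTC: 5:00 PM + 9:30 = 2:30 AM on May 7.
+6 hours 45 minutes → arrive 9:15 AM UTC on May 7.
Flight 2 in UTC: 6:28 AM − 12:45 = 5:43 PM on May 6.
+5 hours and 5 minutes → arrive 10:48 PM UTC on May 6.
Flight 2 lands earlier by 10 hours 27 minutes.

the second, by 10 hours 27 minutes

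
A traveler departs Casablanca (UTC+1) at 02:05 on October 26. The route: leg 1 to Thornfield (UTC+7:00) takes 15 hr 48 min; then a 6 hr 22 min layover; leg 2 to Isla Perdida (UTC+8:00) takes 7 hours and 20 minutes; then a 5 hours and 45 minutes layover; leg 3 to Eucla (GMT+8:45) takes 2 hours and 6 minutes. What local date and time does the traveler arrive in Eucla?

23:11 on October 27

Convert departure to UTC: 02:05 − 1:00 = 01:05 UTC on Oct 26.
Add 15 hours 48 minutes leg 1 → 16:53 UTC.
Add 6 hours 22 minutes layover in Thornfield → 23:15 UTC.
Add 7 hours and 20 minutes leg 2 → 06:35 UTC (Oct 27).
Add 5 hours and 45 minutes layover in Isla Perdida → 12:20 UTC.
Add 2 hours and 6 minutes leg 3 → 14:26 UTC.
Eucla is UTC+8:45, so local arrival = 14:26 + 8:45 = 23:11 on Oct 27.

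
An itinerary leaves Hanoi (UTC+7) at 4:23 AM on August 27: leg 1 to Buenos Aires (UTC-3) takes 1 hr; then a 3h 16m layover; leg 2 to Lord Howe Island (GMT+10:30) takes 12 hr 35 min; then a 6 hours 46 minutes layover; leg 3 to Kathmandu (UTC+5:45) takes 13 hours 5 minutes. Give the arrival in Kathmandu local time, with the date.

3:50 PM on August 28

Convert departure to UTC: 4:23 AM − 7:00 = 9:23 PM UTC on Aug 26.
Add 1 hour leg 1 → 10:23 PM UTC.
Add 3 hours and 16 minutes layover in Buenos Aires → 1:39 AM UTC (Aug 27).
Add 12 hours and 35 minutes leg 2 → 2:14 PM UTC.
Add 6 hours 46 minutes layover in Lord Howe Island → 9:00 PM UTC.
Add 13 hours and 5 minutes leg 3 → 10:05 AM UTC (Aug 28).
Kathmandu is UTC+5:45, so local arrival = 10:05 AM + 5:45 = 3:50 PM on Aug 28.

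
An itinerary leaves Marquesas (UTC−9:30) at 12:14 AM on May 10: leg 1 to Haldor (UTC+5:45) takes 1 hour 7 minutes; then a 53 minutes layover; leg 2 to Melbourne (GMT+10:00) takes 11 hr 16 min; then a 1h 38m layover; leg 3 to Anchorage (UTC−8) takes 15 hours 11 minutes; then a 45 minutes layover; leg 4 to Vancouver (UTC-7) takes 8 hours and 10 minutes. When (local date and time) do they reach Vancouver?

Convert departure to UTC: 12:14 AM + 9:30 = 9:44 AM UTC on May 10.
Add 1 hour and 7 minutes leg 1 → 10:51 AM UTC.
Add 53 minutes layover in Haldor → 11:44 AM UTC.
Add 11 hours 16 minutes leg 2 → 11:00 PM UTC.
Add 1 hour 38 minutes layover in Melbourne → 12:38 AM UTC (May 11).
Add 15 hours 11 minutes leg 3 → 3:49 PM UTC.
Add 45 minutes layover in Anchorage → 4:34 PM UTC.
Add 8 hours 10 minutes leg 4 → 12:44 AM UTC (May 12).
Vancouver is UTC−7:00, so local arrival = 12:44 AM − 7:00 = 5:44 PM on May 11.

5:44 PM on May 11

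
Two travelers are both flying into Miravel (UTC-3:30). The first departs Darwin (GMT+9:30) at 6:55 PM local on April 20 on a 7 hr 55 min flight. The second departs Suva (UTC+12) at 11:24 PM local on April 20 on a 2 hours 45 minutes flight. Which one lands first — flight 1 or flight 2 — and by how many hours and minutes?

Flight 1 in UTC: 6:55 PM − 9:30 = 9:25 AM on Apr 20.
+7 hours and 55 minutes → arrive 5:20 PM UTC on Apr 20.
Flight 2 in UTC: 11:24 PM − 12:00 = 11:24 AM on Apr 20.
+2 hours and 45 minutes → arrive 2:09 PM UTC on Apr 20.
Flight 2 lands earlier by 3 hours 11 minutes.

the second, by 3 hours 11 minutes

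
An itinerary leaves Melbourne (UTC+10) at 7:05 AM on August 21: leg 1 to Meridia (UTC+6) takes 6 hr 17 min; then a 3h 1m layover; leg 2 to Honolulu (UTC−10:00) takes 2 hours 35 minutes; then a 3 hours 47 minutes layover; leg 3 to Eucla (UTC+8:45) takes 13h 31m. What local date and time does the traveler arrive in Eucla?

Convert departure to UTC: 7:05 AM − 10:00 = 9:05 PM UTC on Aug 20.
Add 6 hours and 17 minutes leg 1 → 3:22 AM UTC (Aug 21).
Add 3 hours 1 minute layover in Meridia → 6:23 AM UTC.
Add 2 hours and 35 minutes leg 2 → 8:58 AM UTC.
Add 3 hours and 47 minutes layover in Honolulu → 12:45 PM UTC.
Add 13 hours and 31 minutes leg 3 → 2:16 AM UTC (Aug 22).
Eucla is UTC+8:45, so local arrival = 2:16 AM + 8:45 = 11:01 AM on Aug 22.

11:01 AM on August 22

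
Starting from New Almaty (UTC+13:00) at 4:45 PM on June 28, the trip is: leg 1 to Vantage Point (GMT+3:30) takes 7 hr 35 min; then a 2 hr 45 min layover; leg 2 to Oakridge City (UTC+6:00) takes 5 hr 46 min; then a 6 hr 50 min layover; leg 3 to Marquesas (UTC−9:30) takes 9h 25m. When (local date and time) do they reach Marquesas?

2:36 AM on June 29

Convert departure to UTC: 4:45 PM − 13:00 = 3:45 AM UTC on Jun 28.
Add 7 hours and 35 minutes leg 1 → 11:20 AM UTC.
Add 2 hours 45 minutes layover in Vantage Point → 2:05 PM UTC.
Add 5 hours 46 minutes leg 2 → 7:51 PM UTC.
Add 6 hours and 50 minutes layover in Oakridge City → 2:41 AM UTC (Jun 29).
Add 9 hours 25 minutes leg 3 → 12:06 PM UTC.
Marquesas is UTC−9:30, so local arrival = 12:06 PM − 9:30 = 2:36 AM on Jun 29.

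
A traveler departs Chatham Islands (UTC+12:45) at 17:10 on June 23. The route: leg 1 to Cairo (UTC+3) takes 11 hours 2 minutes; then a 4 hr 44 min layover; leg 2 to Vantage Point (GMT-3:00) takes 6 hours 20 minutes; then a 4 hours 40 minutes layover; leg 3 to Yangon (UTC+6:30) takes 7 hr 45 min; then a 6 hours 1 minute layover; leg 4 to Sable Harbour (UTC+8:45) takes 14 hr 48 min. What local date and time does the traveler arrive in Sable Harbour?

20:30 on Jun 25

Convert departure to UTC: 17:10 − 12:45 = 04:25 UTC on Jun 23.
Add 11 hours 2 minutes leg 1 → 15:27 UTC.
Add 4 hours and 44 minutes layover in Cairo → 20:11 UTC.
Add 6 hours and 20 minutes leg 2 → 02:31 UTC (Jun 24).
Add 4 hours and 40 minutes layover in Vantage Point → 07:11 UTC.
Add 7 hours and 45 minutes leg 3 → 14:56 UTC.
Add 6 hours 1 minute layover in Yangon → 20:57 UTC.
Add 14 hours and 48 minutes leg 4 → 11:45 UTC (Jun 25).
Sable Harbour is UTC+8:45, so local arrival = 11:45 + 8:45 = 20:30 on Jun 25.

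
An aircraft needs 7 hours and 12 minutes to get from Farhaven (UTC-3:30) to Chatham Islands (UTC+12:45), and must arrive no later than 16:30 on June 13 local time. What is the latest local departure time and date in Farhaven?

Target arrival in UTC: 16:30 − 12:45 = 03:45 on Jun 13.
Subtract 7 hours 12 minutes → departure 20:33 UTC on Jun 12.
Farhaven is UTC−3:30: 20:33 − 3:30 = 17:03 on Jun 12.

17:03 on Jun 12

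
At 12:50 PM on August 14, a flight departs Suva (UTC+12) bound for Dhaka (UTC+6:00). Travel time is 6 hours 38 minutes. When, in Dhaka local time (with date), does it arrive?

Dhaka is 6:00 behind Suva.
After 6 hours 38 minutes it is 7:28 PM in Suva.
Shift by the zone difference: 7:28 PM − 6:00 = 1:28 PM on Aug 14 in Dhaka.

1:28 PM on Aug 14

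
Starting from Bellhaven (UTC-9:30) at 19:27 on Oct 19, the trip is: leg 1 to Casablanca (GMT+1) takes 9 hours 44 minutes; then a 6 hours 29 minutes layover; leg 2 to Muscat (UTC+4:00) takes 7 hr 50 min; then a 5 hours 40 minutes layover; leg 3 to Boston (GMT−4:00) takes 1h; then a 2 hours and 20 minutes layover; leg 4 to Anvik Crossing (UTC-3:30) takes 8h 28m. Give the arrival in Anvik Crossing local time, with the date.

Convert departure to UTC: 19:27 + 9:30 = 04:57 UTC on Oct 20.
Add 9 hours 44 minutes leg 1 → 14:41 UTC.
Add 6 hours and 29 minutes layover in Casablanca → 21:10 UTC.
Add 7 hours and 50 minutes leg 2 → 05:00 UTC (Oct 21).
Add 5 hours and 40 minutes layover in Muscat → 10:40 UTC.
Add 1 hour leg 3 → 11:40 UTC.
Add 2 hours 20 minutes layover in Boston → 14:00 UTC.
Add 8 hours and 28 minutes leg 4 → 22:28 UTC.
Anvik Crossing is UTC−3:30, so local arrival = 22:28 − 3:30 = 18:58 on Oct 21.

18:58 on October 21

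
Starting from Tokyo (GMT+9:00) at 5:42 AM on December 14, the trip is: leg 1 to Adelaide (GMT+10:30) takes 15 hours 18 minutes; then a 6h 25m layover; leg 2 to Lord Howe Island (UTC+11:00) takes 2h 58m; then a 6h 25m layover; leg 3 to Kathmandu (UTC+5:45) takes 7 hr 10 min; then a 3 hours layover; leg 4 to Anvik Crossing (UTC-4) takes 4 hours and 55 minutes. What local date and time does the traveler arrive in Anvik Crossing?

2:53 PM on December 15

Convert departure to UTC: 5:42 AM − 9:00 = 8:42 PM UTC on Dec 13.
Add 15 hours and 18 minutes leg 1 → 12:00 PM UTC (Dec 14).
Add 6 hours and 25 minutes layover in Adelaide → 6:25 PM UTC.
Add 2 hours 58 minutes leg 2 → 9:23 PM UTC.
Add 6 hours 25 minutes layover in Lord Howe Island → 3:48 AM UTC (Dec 15).
Add 7 hours and 10 minutes leg 3 → 10:58 AM UTC.
Add 3 hours layover in Kathmandu → 1:58 PM UTC.
Add 4 hours and 55 minutes leg 4 → 6:53 PM UTC.
Anvik Crossing is UTC−4:00, so local arrival = 6:53 PM − 4:00 = 2:53 PM on Dec 15.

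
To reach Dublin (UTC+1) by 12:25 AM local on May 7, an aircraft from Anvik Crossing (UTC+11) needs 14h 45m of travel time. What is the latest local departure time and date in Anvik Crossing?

7:40 PM on May 6

Target arrival in UTC: 12:25 AM − 1:00 = 11:25 PM on May 6.
Subtract 14 hours 45 minutes → departure 8:40 AM UTC on May 6.
Anvik Crossing is UTC+11:00: 8:40 AM + 11:00 = 7:40 PM on May 6.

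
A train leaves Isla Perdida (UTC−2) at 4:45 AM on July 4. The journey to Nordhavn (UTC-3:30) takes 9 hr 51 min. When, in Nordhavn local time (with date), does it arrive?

Nordhavn is 1:30 behind Isla Perdida.
After 9 hours 51 minutes it is 2:36 PM in Isla Perdida.
Shift by the zone difference: 2:36 PM − 1:30 = 1:06 PM on Jul 4 in Nordhavn.

1:06 PM on Jul 4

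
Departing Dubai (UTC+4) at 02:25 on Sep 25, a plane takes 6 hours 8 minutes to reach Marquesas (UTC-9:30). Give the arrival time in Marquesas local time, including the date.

19:03 on Sep 24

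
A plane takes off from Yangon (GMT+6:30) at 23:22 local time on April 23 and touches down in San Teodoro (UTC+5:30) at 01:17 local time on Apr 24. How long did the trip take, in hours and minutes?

2 hours 55 minutes

San Teodoro is 1:00 behind Yangon.
Clock-face elapsed time (ignoring zones) is 1 hour 55 minutes.
Actual elapsed = 1 hour 55 minutes + 1:00 = 2 hours 55 minutes.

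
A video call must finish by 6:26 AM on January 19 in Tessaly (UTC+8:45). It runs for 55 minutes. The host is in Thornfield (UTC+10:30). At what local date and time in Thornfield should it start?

7:16 AM on January 19

Target end time in UTC: 6:26 AM − 8:45 = 9:41 PM on Jan 18.
Subtract 55 minutes → start 8:46 PM UTC on Jan 18.
Thornfield is UTC+10:30: 8:46 PM + 10:30 = 7:16 AM on Jan 19.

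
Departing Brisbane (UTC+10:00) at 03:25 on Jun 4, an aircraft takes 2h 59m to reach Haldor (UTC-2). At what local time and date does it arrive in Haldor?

18:24 on Jun 3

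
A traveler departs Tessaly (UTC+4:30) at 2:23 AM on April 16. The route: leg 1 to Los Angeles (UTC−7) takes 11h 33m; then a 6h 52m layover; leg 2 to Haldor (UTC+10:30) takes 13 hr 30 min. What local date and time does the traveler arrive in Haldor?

Convert departure to UTC: 2:23 AM − 4:30 = 9:53 PM UTC on Apr 15.
Add 11 hours 33 minutes leg 1 → 9:26 AM UTC (Apr 16).
Add 6 hours 52 minutes layover in Los Angeles → 4:18 PM UTC.
Add 13 hours 30 minutes leg 2 → 5:48 AM UTC (Apr 17).
Haldor is UTC+10:30, so local arrival = 5:48 AM + 10:30 = 4:18 PM on Apr 17.

4:18 PM on Apr 17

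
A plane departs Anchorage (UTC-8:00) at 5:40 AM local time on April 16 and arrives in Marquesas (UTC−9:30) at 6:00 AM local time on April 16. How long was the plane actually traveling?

Departure in UTC: 5:40 AM + 8:00 = 1:40 PM on Apr 16.
Arrival in UTC: 6:00 AM + 9:30 = 3:30 PM on Apr 16.
Elapsed = 3:30 PM − 1:40 PM = 1 hour 50 minutes.

1 hour 50 minutes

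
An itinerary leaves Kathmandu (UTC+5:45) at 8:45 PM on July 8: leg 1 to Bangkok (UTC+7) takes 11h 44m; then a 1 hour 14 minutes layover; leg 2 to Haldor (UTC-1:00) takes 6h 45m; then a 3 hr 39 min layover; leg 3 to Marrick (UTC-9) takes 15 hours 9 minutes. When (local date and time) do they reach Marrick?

8:31 PM on Jul 9

Convert departure to UTC: 8:45 PM − 5:45 = 3:00 PM UTC on Jul 8.
Add 11 hours and 44 minutes leg 1 → 2:44 AM UTC (Jul 9).
Add 1 hour 14 minutes layover in Bangkok → 3:58 AM UTC.
Add 6 hours and 45 minutes leg 2 → 10:43 AM UTC.
Add 3 hours 39 minutes layover in Haldor → 2:22 PM UTC.
Add 15 hours 9 minutes leg 3 → 5:31 AM UTC (Jul 10).
Marrick is UTC−9:00, so local arrival = 5:31 AM − 9:00 = 8:31 PM on Jul 9.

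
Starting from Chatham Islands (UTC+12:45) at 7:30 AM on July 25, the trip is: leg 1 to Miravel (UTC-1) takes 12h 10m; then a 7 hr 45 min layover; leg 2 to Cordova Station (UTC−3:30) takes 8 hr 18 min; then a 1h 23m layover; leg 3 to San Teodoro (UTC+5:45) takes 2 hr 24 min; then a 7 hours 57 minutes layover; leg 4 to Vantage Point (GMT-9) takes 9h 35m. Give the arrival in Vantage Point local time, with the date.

11:17 AM on Jul 26

Convert departure to UTC: 7:30 AM − 12:45 = 6:45 PM UTC on Jul 24.
Add 12 hours 10 minutes leg 1 → 6:55 AM UTC (Jul 25).
Add 7 hours 45 minutes layover in Miravel → 2:40 PM UTC.
Add 8 hours 18 minutes leg 2 → 10:58 PM UTC.
Add 1 hour 23 minutes layover in Cordova Station → 12:21 AM UTC (Jul 26).
Add 2 hours and 24 minutes leg 3 → 2:45 AM UTC.
Add 7 hours and 57 minutes layover in San Teodoro → 10:42 AM UTC.
Add 9 hours and 35 minutes leg 4 → 8:17 PM UTC.
Vantage Point is UTC−9:00, so local arrival = 8:17 PM − 9:00 = 11:17 AM on Jul 26.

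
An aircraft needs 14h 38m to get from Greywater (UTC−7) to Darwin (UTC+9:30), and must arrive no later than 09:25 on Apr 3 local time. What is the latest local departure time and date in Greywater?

Target arrival in UTC: 09:25 − 9:30 = 23:55 on Apr 2.
Subtract 14 hours 38 minutes → departure 09:17 UTC on Apr 2.
Greywater is UTC−7:00: 09:17 − 7:00 = 02:17 on Apr 2.

02:17 on April 2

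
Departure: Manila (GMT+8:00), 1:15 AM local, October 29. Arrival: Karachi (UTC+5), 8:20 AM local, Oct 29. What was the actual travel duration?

Departure in UTC: 1:15 AM − 8:00 = 5:15 PM on Oct 28.
Arrival in UTC: 8:20 AM − 5:00 = 3:20 AM on Oct 29.
Elapsed = 3:20 AM − 5:15 PM (+1 day) = 10 hours 5 minutes.

10 hours 5 minutes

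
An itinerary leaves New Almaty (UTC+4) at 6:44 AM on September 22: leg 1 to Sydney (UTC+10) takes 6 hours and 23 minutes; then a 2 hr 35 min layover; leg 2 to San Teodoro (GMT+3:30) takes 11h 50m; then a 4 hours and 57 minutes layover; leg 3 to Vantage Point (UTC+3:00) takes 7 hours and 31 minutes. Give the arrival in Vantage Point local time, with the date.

Convert departure to UTC: 6:44 AM − 4:00 = 2:44 AM UTC on Sep 22.
Add 6 hours and 23 minutes leg 1 → 9:07 AM UTC.
Add 2 hours and 35 minutes layover in Sydney → 11:42 AM UTC.
Add 11 hours and 50 minutes leg 2 → 11:32 PM UTC.
Add 4 hours 57 minutes layover in San Teodoro → 4:29 AM UTC (Sep 23).
Add 7 hours and 31 minutes leg 3 → 12:00 PM UTC.
Vantage Point is UTC+3:00, so local arrival = 12:00 PM + 3:00 = 3:00 PM on Sep 23.

3:00 PM on September 23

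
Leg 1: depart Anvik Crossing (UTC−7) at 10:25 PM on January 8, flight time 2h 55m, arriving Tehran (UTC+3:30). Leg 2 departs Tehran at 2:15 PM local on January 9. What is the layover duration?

Convert departure to UTC: 10:25 PM + 7:00 = 5:25 AM UTC on Jan 9.
Add 2 hours and 55 minutes flight time → 8:20 AM UTC.
Tehran is UTC+3:30, so local arrival = 8:20 AM + 3:30 = 11:50 AM on Jan 9.
Layover = 2:15 PM − 11:50 AM = 2 hours 25 minutes.

2 hours 25 minutes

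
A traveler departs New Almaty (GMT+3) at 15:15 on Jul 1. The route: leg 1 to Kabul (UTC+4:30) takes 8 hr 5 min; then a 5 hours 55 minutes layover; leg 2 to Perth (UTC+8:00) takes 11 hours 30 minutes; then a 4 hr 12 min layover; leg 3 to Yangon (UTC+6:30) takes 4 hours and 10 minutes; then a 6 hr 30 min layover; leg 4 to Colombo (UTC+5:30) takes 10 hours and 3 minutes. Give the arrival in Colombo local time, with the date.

20:10 on July 3

Convert departure to UTC: 15:15 − 3:00 = 12:15 UTC on Jul 1.
Add 8 hours and 5 minutes leg 1 → 20:20 UTC.
Add 5 hours 55 minutes layover in Kabul → 02:15 UTC (Jul 2).
Add 11 hours and 30 minutes leg 2 → 13:45 UTC.
Add 4 hours 12 minutes layover in Perth → 17:57 UTC.
Add 4 hours 10 minutes leg 3 → 22:07 UTC.
Add 6 hours and 30 minutes layover in Yangon → 04:37 UTC (Jul 3).
Add 10 hours 3 minutes leg 4 → 14:40 UTC.
Colombo is UTC+5:30, so local arrival = 14:40 + 5:30 = 20:10 on Jul 3.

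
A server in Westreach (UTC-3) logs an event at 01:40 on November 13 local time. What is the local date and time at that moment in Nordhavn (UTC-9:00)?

Nordhavn is 6:00 behind Westreach.
Shift by the zone difference: 01:40 − 6:00 = 19:40 on Nov 12 in Nordhavn.

19:40 on Nov 12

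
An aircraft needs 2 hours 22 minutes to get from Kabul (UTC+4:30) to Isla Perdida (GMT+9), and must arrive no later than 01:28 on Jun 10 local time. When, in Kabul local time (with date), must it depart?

Target arrival in UTC: 01:28 − 9:00 = 16:28 on Jun 9.
Subtract 2 hours 22 minutes → departure 14:06 UTC on Jun 9.
Kabul is UTC+4:30: 14:06 + 4:30 = 18:36 on Jun 9.

18:36 on June 9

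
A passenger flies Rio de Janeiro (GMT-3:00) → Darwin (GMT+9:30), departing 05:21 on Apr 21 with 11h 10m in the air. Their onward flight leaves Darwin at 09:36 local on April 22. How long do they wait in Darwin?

Convert departure to UTC: 05:21 + 3:00 = 08:21 UTC on Apr 21.
Add 11 hours and 10 minutes flight time → 19:31 UTC.
Darwin is UTC+9:30, so local arrival = 19:31 + 9:30 = 05:01 on Apr 22.
Layover = 09:36 − 05:01 = 4 hours 35 minutes.

4 hours 35 minutes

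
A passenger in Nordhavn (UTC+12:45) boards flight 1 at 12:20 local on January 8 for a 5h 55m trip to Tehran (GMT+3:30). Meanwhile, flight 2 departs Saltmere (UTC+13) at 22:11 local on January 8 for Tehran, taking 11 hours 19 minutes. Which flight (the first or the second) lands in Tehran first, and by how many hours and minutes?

the first, by 15 hours

Flight 1 in UTC: 12:20 − 12:45 = 23:35 on Jan 7.
+5 hours 55 minutes → arrive 05:30 UTC on Jan 8.
Flight 2 in UTC: 22:11 − 13:00 = 09:11 on Jan 8.
+11 hours 19 minutes → arrive 20:30 UTC on Jan 8.
Flight 1 lands earlier by 15 hours.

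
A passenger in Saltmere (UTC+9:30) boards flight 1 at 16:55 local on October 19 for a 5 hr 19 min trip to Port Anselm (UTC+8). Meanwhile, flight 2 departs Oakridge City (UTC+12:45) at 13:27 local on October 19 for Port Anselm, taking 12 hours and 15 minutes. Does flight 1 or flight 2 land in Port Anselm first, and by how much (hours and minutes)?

the first, by 13 minutes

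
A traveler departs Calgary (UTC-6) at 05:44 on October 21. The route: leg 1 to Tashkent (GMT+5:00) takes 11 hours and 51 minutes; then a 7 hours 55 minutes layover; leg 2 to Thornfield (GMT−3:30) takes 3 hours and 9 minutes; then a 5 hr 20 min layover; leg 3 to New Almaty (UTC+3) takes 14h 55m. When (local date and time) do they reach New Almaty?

Convert departure to UTC: 05:44 + 6:00 = 11:44 UTC on Oct 21.
Add 11 hours 51 minutes leg 1 → 23:35 UTC.
Add 7 hours 55 minutes layover in Tashkent → 07:30 UTC (Oct 22).
Add 3 hours 9 minutes leg 2 → 10:39 UTC.
Add 5 hours and 20 minutes layover in Thornfield → 15:59 UTC.
Add 14 hours and 55 minutes leg 3 → 06:54 UTC (Oct 23).
New Almaty is UTC+3:00, so local arrival = 06:54 + 3:00 = 09:54 on Oct 23.

09:54 on Oct 23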